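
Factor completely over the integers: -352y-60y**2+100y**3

4y(5y+8)(5y-11)

Pull out the common factor 4y, then factor the remaining trinomial.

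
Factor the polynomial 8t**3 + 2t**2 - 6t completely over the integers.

2t(4t - 3)(t + 1)

Pull out the common factor 2t, then factor the remaining trinomial.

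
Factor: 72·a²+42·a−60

6·(3·a−2)·(4·a+5)

Pull out the common factor 6, then factor the remaining trinomial.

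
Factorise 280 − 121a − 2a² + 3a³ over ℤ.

Testing divisors of the constant over divisors of the leading coefficient, a = 5 is a root, so (a − 5) is a factor; dividing leaves 3a² + 13a − 56.
The remaining quadratic factors as (3a − 8)(a + 7).

(3a − 8)(a + 7)(a − 5)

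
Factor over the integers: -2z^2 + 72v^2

2(6v + z)(6v - z)

Factor out 2, leaving 36v^2 - z^2, which is a difference of two squares.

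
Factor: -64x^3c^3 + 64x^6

64x^3(x - c)(x^2 + xc + c^2)

Factor out 64x^3 first: what remains is x^3 - c^3.
Recognize a difference of cubes with the parts x and c.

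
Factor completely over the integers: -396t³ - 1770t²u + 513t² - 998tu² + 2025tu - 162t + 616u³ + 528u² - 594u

Group: 11t(-36t² - 174tu + 27t - 154u² + 99u) + (-4u - 6)(-36t² - 174tu + 27t - 154u² + 99u); both groups contain (-36t² - 174tu + 27t - 154u² + 99u), so (11t - 4u - 6) is a factor with cofactor -36t² - 174tu + 27t - 154u² + 99u.
The cofactor groups again: -36t² - 174tu + 27t - 154u² + 99u = -3t(12t + 14u - 9) - 11u(12t + 14u - 9); both groups contain (12t + 14u - 9), giving -(3t + 11u)(12t + 14u - 9).

-(11t - 4u - 6)(12t + 14u - 9)(3t + 11u)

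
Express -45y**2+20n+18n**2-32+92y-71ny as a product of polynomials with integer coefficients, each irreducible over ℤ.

(2n-9y+4)(9n+5y-8)

Group: 2n(9n+5y-8) + (-9y+4)(9n+5y-8); both groups contain (9n+5y-8).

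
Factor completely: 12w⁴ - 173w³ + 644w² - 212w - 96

Among the possible rational roots, w = 6 is a root, so (w - 6) is a factor; dividing leaves 12w³ - 101w² + 38w + 16.
Then w = -1/4 is a root, giving the factor (4w + 1) and quotient 3w² - 26w + 16.
The remaining quadratic factors as (w - 8)(3w - 2).

(3w - 2)(4w + 1)(w - 6)(w - 8)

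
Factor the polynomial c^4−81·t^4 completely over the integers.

Difference of squares twice: with A = c and B = 3·t, A⁴ − B⁴ = (A² − B²)(A² + B²), and A² − B² factors again.

(c+3·t)·(c−3·t)·(c^2+9·t^2)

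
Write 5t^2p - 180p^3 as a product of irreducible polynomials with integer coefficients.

5p(t - 6p)(t + 6p)

Every term has a factor of 5p. Then t^2 - 36p^2 = (t)² − (6p)².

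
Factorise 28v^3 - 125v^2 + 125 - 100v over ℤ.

Testing divisors of the constant over divisors of the leading coefficient, v = 5 is a root, so (v - 5) divides it; the quotient is 28v^2 + 15v - 25.
The remaining quadratic factors as (7v - 5)(4v + 5).

(4v + 5)(7v - 5)(v - 5)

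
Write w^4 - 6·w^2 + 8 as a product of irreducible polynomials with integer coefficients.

(w + 2)·(w - 2)·(w^2 - 2)

Substitute u = w^2 to get a quadratic in u, then factor.
w^2 - 4 is a difference of squares.
w^2 - 2 is irreducible over ℤ (2 is not a perfect square).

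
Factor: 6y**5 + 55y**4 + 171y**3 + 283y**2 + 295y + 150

Among the possible rational roots, y = -3/2 is a root, so (2y + 3) divides it; the quotient is 3y**4 + 23y**3 + 51y**2 + 65y + 50.
Continuing, y = -5/3 is a root, so (3y + 5) divides it; the quotient is y**3 + 6y**2 + 7y + 10.
Next, y = -5 is a root, so (y + 5) is a factor; dividing leaves y**2 + y + 2.
The quadratic y**2 + y + 2 has discriminant -7 < 0 and is irreducible over ℤ.

(2y + 3)(3y + 5)(y + 5)(y**2 + y + 2)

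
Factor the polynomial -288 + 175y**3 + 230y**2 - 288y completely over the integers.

Testing divisors of the constant over divisors of the leading coefficient, y = -12/7 is a root, so (7y + 12) is a factor; dividing leaves 25y**2 - 10y - 24.
The remaining quadratic factors as (5y + 4)(5y - 6).

(5y + 4)(5y - 6)(7y + 12)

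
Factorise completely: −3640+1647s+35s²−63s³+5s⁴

Trying the rational-root candidates, s = 7 is a root, so (s−7) is a factor; dividing leaves 5s³−28s²−161s+520.
Next, s = 8 is a root, so (s−8) is a factor; dividing leaves 5s²+12s−65.
The remaining quadratic factors as (5s−13)(s+5).

(5s−13)(s+5)(s−7)(s−8)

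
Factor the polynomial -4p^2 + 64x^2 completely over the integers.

Every term has a factor of 4. Then 16x^2 - p^2 = (4x)² − (p)².

4(4x - p)(4x + p)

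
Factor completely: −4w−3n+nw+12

(n−4)(w−3)

Group as (nw−3n) + (−4w+12) = n(w−3) − 4(w−3).
Both groups share the factor (w−3).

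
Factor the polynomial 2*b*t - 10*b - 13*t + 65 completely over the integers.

Group as (2*b*t - 10*b) + (-13*t + 65) = 2*b*(t - 5) - 13*(t - 5).
Both groups share the factor (t - 5).

(2*b - 13)*(t - 5)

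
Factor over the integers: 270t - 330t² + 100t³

Pull out the common factor 10t, then factor the remaining trinomial.

10t(2t - 3)(5t - 9)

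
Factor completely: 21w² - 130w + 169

Need a pair with product 21·169 = 3549 and sum -130: that's -91 and -39.
Split the middle term: 21w² - 91w - 39w + 169 = 7w(3w - 13) - 13(3w - 13).

(3w - 13)(7w - 13)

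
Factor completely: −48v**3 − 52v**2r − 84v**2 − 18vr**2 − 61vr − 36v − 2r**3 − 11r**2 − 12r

−(4v + 2r + 3)(3v + r)(4v + r + 4)

Group: 3v(−16v**2 − 12vr − 28v − 2r**2 − 11r − 12) + r(−16v**2 − 12vr − 28v − 2r**2 − 11r − 12); both groups contain (−16v**2 − 12vr − 28v − 2r**2 − 11r − 12), so (3v + r) is a factor with cofactor −16v**2 − 12vr − 28v − 2r**2 − 11r − 12.
The cofactor groups again: −16v**2 − 12vr − 28v − 2r**2 − 11r − 12 = −4v(4v + 2r + 3) + (−r − 4)(4v + 2r + 3); both groups contain (4v + 2r + 3), giving −(4v + r + 4)(4v + 2r + 3).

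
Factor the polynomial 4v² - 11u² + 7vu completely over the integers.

(v - u)(4v + 11u)

Group: v(4v + 11u) - u(4v + 11u); both groups contain (4v + 11u).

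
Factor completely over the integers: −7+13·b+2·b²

Need a pair with product 2·(−7) = −14 and sum 13: that's −1 and 14.
Split the middle term: 2·b²−b + 14·b−7 = b·(2·b−1) + 7·(2·b−1).

(2·b−1)·(b+7)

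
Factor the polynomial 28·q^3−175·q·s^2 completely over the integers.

Every term has a factor of 7·q. Then 4·q^2−25·s^2 = (2·q)² − (5·s)².

7·q·(2·q+5·s)·(2·q−5·s)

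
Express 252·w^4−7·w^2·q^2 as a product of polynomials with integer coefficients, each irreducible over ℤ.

7·w^2·(6·w−q)·(6·w+q)

Every term has a factor of 7·w^2. Then 36·w^2−q^2 = (6·w)² − (q)².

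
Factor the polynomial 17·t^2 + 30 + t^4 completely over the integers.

Substitute u = t^2 to get a quadratic in u, then factor.
t^2 + 15 is irreducible over ℤ (always positive, so no real roots).
t^2 + 2 is irreducible over ℤ (always positive, so no real roots).

(t^2 + 15)·(t^2 + 2)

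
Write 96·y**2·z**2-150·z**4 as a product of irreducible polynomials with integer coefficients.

Every term has a factor of 6·z**2. Then 16·y**2-25·z**2 = (4·y)² − (5·z)².

6·z**2·(4·y+5·z)·(4·y-5·z)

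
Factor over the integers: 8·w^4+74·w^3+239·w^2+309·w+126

Trying the rational-root candidates, w = −2 is a root, so (w+2) is a factor; dividing leaves 8·w^3+58·w^2+123·w+63.
Then w = −3/4 is a root, giving the factor (4·w+3) and quotient 2·w^2+13·w+21.
The remaining quadratic factors as (2·w+7)(w+3).

(2·w+7)·(4·w+3)·(w+2)·(w+3)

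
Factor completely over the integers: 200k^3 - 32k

Every term has a factor of 8k. Then 25k^2 - 4 = (5k)² − (2)².

8k(5k + 2)(5k - 2)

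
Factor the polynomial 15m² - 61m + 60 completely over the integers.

(3m - 5)(5m - 12)

Need a pair with product 15·60 = 900 and sum -61: that's -25 and -36.
Split the middle term: 15m² - 25m - 36m + 60 = 5m(3m - 5) - 12(3m - 5).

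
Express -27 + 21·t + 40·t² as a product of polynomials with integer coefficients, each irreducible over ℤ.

Need a pair with product 40·(-27) = -1080 and sum 21: that's 45 and -24.
Split the middle term: 40·t² + 45·t - 24·t - 27 = 5·t·(8·t + 9) - 3·(8·t + 9).

(5·t - 3)·(8·t + 9)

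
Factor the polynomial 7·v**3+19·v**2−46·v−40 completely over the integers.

Trying the rational-root candidates, v = −5/7 is a root, so (7·v+5) is a factor; dividing leaves v**2+2·v−8.
The remaining quadratic factors as (v+4)(v−2).

(7·v+5)·(v+4)·(v−2)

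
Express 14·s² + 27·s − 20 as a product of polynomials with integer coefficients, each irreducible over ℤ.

(2·s + 5)·(7·s − 4)

Need a pair with product 14·(−20) = −280 and sum 27: that's −8 and 35.
Split the middle term: 14·s² − 8·s + 35·s − 20 = 2·s·(7·s − 4) + 5·(7·s − 4).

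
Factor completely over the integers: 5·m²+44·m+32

(5·m+4)·(m+8)

Need a pair with product 5·32 = 160 and sum 44: that's 40 and 4.
Split the middle term: 5·m²+40·m + 4·m+32 = 5·m·(m+8) + 4·(m+8).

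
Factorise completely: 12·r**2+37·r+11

Need a pair with product 12·11 = 132 and sum 37: that's 4 and 33.
Split the middle term: 12·r**2+4·r + 33·r+11 = 4·r·(3·r+1) + 11·(3·r+1).

(3·r+1)·(4·r+11)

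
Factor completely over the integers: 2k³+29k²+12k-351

By the rational root theorem, k = -9/2 is a root, so (2k+9) divides it; the quotient is k²+10k-39.
The remaining quadratic factors as (k+13)(k-3).

(2k+9)(k+13)(k-3)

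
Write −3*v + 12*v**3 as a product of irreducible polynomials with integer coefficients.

Every term has a factor of 3*v. Then 4*v**2 − 1 = (2*v)² − (1)².

3*v*(2*v + 1)*(2*v − 1)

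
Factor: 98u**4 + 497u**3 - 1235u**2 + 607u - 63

Among the possible rational roots, u = 9/7 is a root, giving the factor (7u - 9) and quotient 14u**3 + 89u**2 - 62u + 7.
Continuing, u = -7 is a root, so (u + 7) is a factor; dividing leaves 14u**2 - 9u + 1.
The remaining quadratic factors as (7u - 1)(2u - 1).

(2u - 1)(7u - 1)(7u - 9)(u + 7)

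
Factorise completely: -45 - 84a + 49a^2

Need a pair with product 49·(-45) = -2205 and sum -84: that's 21 and -105.
Split the middle term: 49a^2 + 21a - 105a - 45 = 7a(7a + 3) - 15(7a + 3).

(7a + 3)(7a - 15)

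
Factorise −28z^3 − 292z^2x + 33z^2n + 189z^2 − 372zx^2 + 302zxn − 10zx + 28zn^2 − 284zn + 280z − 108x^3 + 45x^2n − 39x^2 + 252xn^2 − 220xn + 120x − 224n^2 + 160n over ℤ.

Group: 4z(−7z^2 − 66zx − 4zn + 56z − 27x^2 − 36xn + 24x + 32n) + (4x − 7n + 5)(−7z^2 − 66zx − 4zn + 56z − 27x^2 − 36xn + 24x + 32n); both groups contain (−7z^2 − 66zx − 4zn + 56z − 27x^2 − 36xn + 24x + 32n), so (4z + 4x − 7n + 5) is a factor with cofactor −7z^2 − 66zx − 4zn + 56z − 27x^2 − 36xn + 24x + 32n.
The cofactor groups again: −7z^2 − 66zx − 4zn + 56z − 27x^2 − 36xn + 24x + 32n = −z(7z + 3x + 4n) + (−9x + 8)(7z + 3x + 4n); both groups contain (7z + 3x + 4n), giving −(z + 9x − 8)(7z + 3x + 4n).

−(4z + 4x − 7n + 5)(7z + 3x + 4n)(z + 9x − 8)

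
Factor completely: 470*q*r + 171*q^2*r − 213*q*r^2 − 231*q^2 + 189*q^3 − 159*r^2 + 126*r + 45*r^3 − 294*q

Group: 3*q*(63*q^2 − 48*q*r + 49*q + 9*r^2 − 21*r) + (5*r − 6)*(63*q^2 − 48*q*r + 49*q + 9*r^2 − 21*r); both groups contain (63*q^2 − 48*q*r + 49*q + 9*r^2 − 21*r), so (3*q + 5*r − 6) is a factor with cofactor 63*q^2 − 48*q*r + 49*q + 9*r^2 − 21*r.
The cofactor groups again: 63*q^2 − 48*q*r + 49*q + 9*r^2 − 21*r = 9*q*(7*q − 3*r) + (−3*r + 7)*(7*q − 3*r); both groups contain (7*q − 3*r), giving (9*q − 3*r + 7)*(7*q − 3*r).

(3*q + 5*r − 6)*(7*q − 3*r)*(9*q − 3*r + 7)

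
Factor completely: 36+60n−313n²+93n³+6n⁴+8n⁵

Testing divisors of the constant over divisors of the leading coefficient, n = −1/4 is a root, so (4n+1) is a factor; dividing leaves 2n⁴+n³+23n²−84n+36.
Then n = 2 is a root, so (n−2) is a factor; dividing leaves 2n³+5n²+33n−18.
Continuing, n = 1/2 is a root, giving the factor (2n−1) and quotient n²+3n+18.
The quadratic n²+3n+18 has discriminant −63 < 0 and is irreducible over ℤ.

(2n−1)(4n+1)(n−2)(n²+3n+18)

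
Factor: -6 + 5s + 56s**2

Need a pair with product 56·(-6) = -336 and sum 5: that's -16 and 21.
Split the middle term: 56s**2 - 16s + 21s - 6 = 8s(7s - 2) + 3(7s - 2).

(7s - 2)(8s + 3)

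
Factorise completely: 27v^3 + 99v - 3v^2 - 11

Group as (27v^3 + 99v) + (-3v^2 - 11) = 9v(3v^2 + 11) - (3v^2 + 11).
Both groups share the factor (3v^2 + 11).

(9v - 1)(3v^2 + 11)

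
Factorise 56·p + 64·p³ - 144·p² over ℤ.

Pull out the common factor 8·p, then factor the remaining trinomial.

8·p·(2·p - 1)·(4·p - 7)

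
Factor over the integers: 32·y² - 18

Pull out the common factor 2; 16·y² - 9 is a difference of squares.

2·(4·y + 3)·(4·y - 3)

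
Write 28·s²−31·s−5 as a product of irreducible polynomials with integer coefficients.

Need a pair with product 28·(−5) = −140 and sum −31: that's −35 and 4.
Split the middle term: 28·s²−35·s + 4·s−5 = 7·s·(4·s−5) + (4·s−5).

(4·s−5)·(7·s+1)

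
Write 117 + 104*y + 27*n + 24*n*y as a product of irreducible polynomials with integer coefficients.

(3*n + 13)*(8*y + 9)

Group as (24*n*y + 27*n) + (104*y + 117) = 3*n*(8*y + 9) + 13*(8*y + 9).
Both groups share the factor (8*y + 9).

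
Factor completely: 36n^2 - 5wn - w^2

Group: -w(w + 9n) + 4n(w + 9n); both groups contain (w + 9n).

-(w - 4n)(w + 9n)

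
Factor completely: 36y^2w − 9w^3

9w(2y − w)(2y + w)

Every term has a factor of 9w. Then 4y^2 − w^2 = (2y)² − (w)².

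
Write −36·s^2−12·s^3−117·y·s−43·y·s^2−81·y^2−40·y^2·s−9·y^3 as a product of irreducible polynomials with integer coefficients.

Group: y·(−9·y^2−13·y·s−4·s^2) + (3·s+9)·(−9·y^2−13·y·s−4·s^2); both groups contain (−9·y^2−13·y·s−4·s^2), so (y+3·s+9) is a factor with cofactor −9·y^2−13·y·s−4·s^2.
The cofactor groups again: −9·y^2−13·y·s−4·s^2 = −9·y·(y+s) − 4·s·(y+s); both groups contain (y+s), giving −(9·y+4·s)·(y+s).

−(y+3·s+9)·(9·y+4·s)·(y+s)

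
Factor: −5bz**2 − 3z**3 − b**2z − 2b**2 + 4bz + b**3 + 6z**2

Group: b(b**2 − 2bz − 3z**2) + (z − 2)(b**2 − 2bz − 3z**2); both groups contain (b**2 − 2bz − 3z**2), so (b + z − 2) is a factor with cofactor b**2 − 2bz − 3z**2.
The cofactor groups again: b**2 − 2bz − 3z**2 = b(b + z) − 3z(b + z); both groups contain (b + z), giving (b − 3z)(b + z).

(b + z)(b + z − 2)(b − 3z)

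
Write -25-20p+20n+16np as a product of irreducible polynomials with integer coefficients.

Group as (16np+20n) + (-20p-25) = 4n(4p+5) - 5(4p+5).
Both groups share the factor (4p+5).

(4n-5)(4p+5)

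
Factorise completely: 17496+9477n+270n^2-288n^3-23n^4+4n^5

Trying the rational-root candidates, n = -9/4 is a root, so (4n+9) divides it; the quotient is n^4-8n^3-54n^2+189n+1944.
Then n = 9 is a root, so (n-9) is a factor; dividing leaves n^3+n^2-45n-216.
Continuing, n = 8 is a root, so (n-8) is a factor; dividing leaves n^2+9n+27.
The quadratic n^2+9n+27 has discriminant -27 < 0 and is irreducible over ℤ.

(4n+9)(n-8)(n-9)(n^2+9n+27)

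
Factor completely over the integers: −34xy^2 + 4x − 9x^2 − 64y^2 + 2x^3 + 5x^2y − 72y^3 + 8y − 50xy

(2x + 9y − 1)(x + 2y)(x − 4y − 4)

Group: 2x(x^2 − 2xy − 4x − 8y^2 − 8y) + (9y − 1)(x^2 − 2xy − 4x − 8y^2 − 8y); both groups contain (x^2 − 2xy − 4x − 8y^2 − 8y), so (2x + 9y − 1) is a factor with cofactor x^2 − 2xy − 4x − 8y^2 − 8y.
The cofactor groups again: x^2 − 2xy − 4x − 8y^2 − 8y = x(x + 2y) + (−4y − 4)(x + 2y); both groups contain (x + 2y), giving (x − 4y − 4)(x + 2y).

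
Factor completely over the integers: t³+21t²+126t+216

By the rational root theorem, t = −12 is a root, so (t+12) divides it; the quotient is t²+9t+18.
The remaining quadratic factors as (t+6)(t+3).

(t+12)(t+3)(t+6)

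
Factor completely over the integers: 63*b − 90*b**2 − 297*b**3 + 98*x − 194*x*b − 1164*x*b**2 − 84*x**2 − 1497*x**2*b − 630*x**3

−(15*x + 11*b + 7)*(3*x + 3*b − 1)*(14*x + 9*b)

Group: 3*x*(−210*x**2 − 289*x*b − 98*x − 99*b**2 − 63*b) + (3*b − 1)*(−210*x**2 − 289*x*b − 98*x − 99*b**2 − 63*b); both groups contain (−210*x**2 − 289*x*b − 98*x − 99*b**2 − 63*b), so (3*x + 3*b − 1) is a factor with cofactor −210*x**2 − 289*x*b − 98*x − 99*b**2 − 63*b.
The cofactor groups again: −210*x**2 − 289*x*b − 98*x − 99*b**2 − 63*b = −14*x*(15*x + 11*b + 7) − 9*b*(15*x + 11*b + 7); both groups contain (15*x + 11*b + 7), giving −(14*x + 9*b)*(15*x + 11*b + 7).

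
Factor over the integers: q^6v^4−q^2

q^2(qv+1)(qv−1)(q^2v^2+1)

Every term has a factor of q^2; factoring it out leaves q^4v^4−1.
Recognize a difference of squares with the parts q^2v^2 and 1.
q^2v^2−1 is again a difference of squares: (qv−1)(qv+1).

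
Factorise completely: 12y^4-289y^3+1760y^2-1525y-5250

Among the possible rational roots, y = 15 is a root, giving the factor (y-15) and quotient 12y^3-109y^2+125y+350.
Continuing, y = -5/4 is a root, so (4y+5) is a factor; dividing leaves 3y^2-31y+70.
The remaining quadratic factors as (3y-10)(y-7).

(3y-10)(4y+5)(y-15)(y-7)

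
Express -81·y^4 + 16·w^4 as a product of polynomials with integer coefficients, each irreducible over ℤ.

(2·w)⁴ − (3·y)⁴ = ((2·w)² − (3·y)²)((2·w)² + (3·y)²); the first factor splits again, the second (4·w^2 + 9·y^2) is irreducible.

(2·w + 3·y)·(2·w - 3·y)·(4·w^2 + 9·y^2)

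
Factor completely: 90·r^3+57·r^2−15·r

Pull out the common factor 3·r, then factor the remaining trinomial.

3·r·(5·r−1)·(6·r+5)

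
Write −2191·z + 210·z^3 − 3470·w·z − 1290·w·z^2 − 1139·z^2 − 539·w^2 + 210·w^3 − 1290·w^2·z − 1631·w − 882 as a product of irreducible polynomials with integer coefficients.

(15·w + 15·z + 14)·(2·w − 14·z − 9)·(7·w − z + 7)

Group: 2·w·(105·w^2 + 90·w·z + 203·w − 15·z^2 + 91·z + 98) + (−14·z − 9)·(105·w^2 + 90·w·z + 203·w − 15·z^2 + 91·z + 98); both groups contain (105·w^2 + 90·w·z + 203·w − 15·z^2 + 91·z + 98), so (2·w − 14·z − 9) is a factor with cofactor 105·w^2 + 90·w·z + 203·w − 15·z^2 + 91·z + 98.
The cofactor groups again: 105·w^2 + 90·w·z + 203·w − 15·z^2 + 91·z + 98 = 15·w·(7·w − z + 7) + (15·z + 14)·(7·w − z + 7); both groups contain (7·w − z + 7), giving (15·w + 15·z + 14)·(7·w − z + 7).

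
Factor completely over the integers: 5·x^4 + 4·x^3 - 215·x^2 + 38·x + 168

By the rational root theorem, x = -7 is a root, giving the factor (x + 7) and quotient 5·x^3 - 31·x^2 + 2·x + 24.
Then x = -4/5 is a root, giving the factor (5·x + 4) and quotient x^2 - 7·x + 6.
The remaining quadratic factors as (x - 1)(x - 6).

(5·x + 4)·(x + 7)·(x - 1)·(x - 6)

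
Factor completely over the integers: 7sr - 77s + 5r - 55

Group as (7sr - 77s) + (5r - 55) = 7s(r - 11) + 5(r - 11).
Both groups share the factor (r - 11).

(7s + 5)(r - 11)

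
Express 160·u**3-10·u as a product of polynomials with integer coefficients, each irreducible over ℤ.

10·u·(4·u+1)·(4·u-1)

Pull out the common factor 10·u; 16·u**2-1 is a difference of squares.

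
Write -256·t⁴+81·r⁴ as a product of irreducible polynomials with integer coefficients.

Difference of squares twice: with A = 3·r and B = 4·t, A⁴ − B⁴ = (A² − B²)(A² + B²), and A² − B² factors again.

(3·r+4·t)·(3·r-4·t)·(9·r²+16·t²)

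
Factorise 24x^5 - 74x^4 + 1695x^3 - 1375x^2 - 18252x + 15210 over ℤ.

(4x - 13)(6x - 5)(x + 3)(x^2 - 2x + 78)

Testing divisors of the constant over divisors of the leading coefficient, x = -3 is a root, so (x + 3) divides it; the quotient is 24x^4 - 146x^3 + 2133x^2 - 7774x + 5070.
Next, x = 13/4 is a root, so (4x - 13) divides it; the quotient is 6x^3 - 17x^2 + 478x - 390.
Then x = 5/6 is a root, giving the factor (6x - 5) and quotient x^2 - 2x + 78.
The quadratic x^2 - 2x + 78 has discriminant -308 < 0 and is irreducible over ℤ.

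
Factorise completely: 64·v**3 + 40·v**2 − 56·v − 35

Group as (64·v**3 − 56·v) + (40·v**2 − 35) = 8·v·(8·v**2 − 7) + 5·(8·v**2 − 7).
Both groups share the factor (8·v**2 − 7).

(8·v + 5)·(8·v**2 − 7)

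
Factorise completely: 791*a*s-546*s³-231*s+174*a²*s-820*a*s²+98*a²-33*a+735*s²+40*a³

(10*a+6*s-3)*(4*a-13*s+11)*(a+7*s)

Group: 4*a*(10*a²+76*a*s-3*a+42*s²-21*s) + (-13*s+11)*(10*a²+76*a*s-3*a+42*s²-21*s); both groups contain (10*a²+76*a*s-3*a+42*s²-21*s), so (4*a-13*s+11) is a factor with cofactor 10*a²+76*a*s-3*a+42*s²-21*s.
The cofactor groups again: 10*a²+76*a*s-3*a+42*s²-21*s = a*(10*a+6*s-3) + 7*s*(10*a+6*s-3); both groups contain (10*a+6*s-3), giving (a+7*s)*(10*a+6*s-3).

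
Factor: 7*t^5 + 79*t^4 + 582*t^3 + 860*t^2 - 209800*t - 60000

Among the possible rational roots, t = -2/7 is a root, giving the factor (7*t + 2) and quotient t^4 + 11*t^3 + 80*t^2 + 100*t - 30000.
Continuing, t = 10 is a root, so (t - 10) divides it; the quotient is t^3 + 21*t^2 + 290*t + 3000.
Continuing, t = -15 is a root, so (t + 15) divides it; the quotient is t^2 + 6*t + 200.
The quadratic t^2 + 6*t + 200 has discriminant -764 < 0 and is irreducible over ℤ.

(7*t + 2)*(t + 15)*(t - 10)*(t^2 + 6*t + 200)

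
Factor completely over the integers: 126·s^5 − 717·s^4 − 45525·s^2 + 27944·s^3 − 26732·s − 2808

(3·s + 1)·(6·s − 13)·(7·s + 1)·(s^2 − 4·s + 216)

Among the possible rational roots, s = −1/7 is a root, so (7·s + 1) is a factor; dividing leaves 18·s^4 − 105·s^3 + 4007·s^2 − 7076·s − 2808.
Next, s = −1/3 is a root, so (3·s + 1) is a factor; dividing leaves 6·s^3 − 37·s^2 + 1348·s − 2808.
Then s = 13/6 is a root, so (6·s − 13) is a factor; dividing leaves s^2 − 4·s + 216.
The quadratic s^2 − 4·s + 216 has discriminant −848 < 0 and is irreducible over ℤ.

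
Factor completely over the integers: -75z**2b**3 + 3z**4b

3bz**2(z - 5b)(z + 5b)

Every term has a factor of 3z**2b. Then z**2 - 25b**2 = (z)² − (5b)².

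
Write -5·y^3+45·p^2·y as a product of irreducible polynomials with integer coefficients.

Factor out 5·y, leaving 9·p^2-y^2, which is a difference of two squares.

5·y·(3·p+y)·(3·p-y)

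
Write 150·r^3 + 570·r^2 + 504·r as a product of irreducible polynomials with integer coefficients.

6·r·(5·r + 12)·(5·r + 7)

Pull out the common factor 6·r, then factor the remaining trinomial.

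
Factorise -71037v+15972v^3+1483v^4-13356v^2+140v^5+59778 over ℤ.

(4v+9)(5v-9)(7v-6)(v^2+11v+123)

Trying the rational-root candidates, v = 6/7 is a root, so (7v-6) divides it; the quotient is 20v^4+229v^3+2478v^2+216v-9963.
Then v = -9/4 is a root, so (4v+9) divides it; the quotient is 5v^3+46v^2+516v-1107.
Continuing, v = 9/5 is a root, so (5v-9) is a factor; dividing leaves v^2+11v+123.
The quadratic v^2+11v+123 has discriminant -371 < 0 and is irreducible over ℤ.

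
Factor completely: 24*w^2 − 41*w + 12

Need a pair with product 24·12 = 288 and sum −41: that's −9 and −32.
Split the middle term: 24*w^2 − 9*w − 32*w + 12 = 3*w*(8*w − 3) − 4*(8*w − 3).

(3*w − 4)*(8*w − 3)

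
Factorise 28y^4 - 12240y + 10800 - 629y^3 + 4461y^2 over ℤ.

(4y - 15)(7y - 12)(y - 12)(y - 5)

Trying the rational-root candidates, y = 5 is a root, so (y - 5) divides it; the quotient is 28y^3 - 489y^2 + 2016y - 2160.
Then y = 15/4 is a root, so (4y - 15) divides it; the quotient is 7y^2 - 96y + 144.
The remaining quadratic factors as (7y - 12)(y - 12).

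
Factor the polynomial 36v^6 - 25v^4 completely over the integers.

Factor out v^4 first: what remains is 36v^2 - 25.
Recognize a difference of squares with the parts 6v and 5.

v^4(6v + 5)(6v - 5)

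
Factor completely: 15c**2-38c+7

(3c-7)(5c-1)

Need a pair with product 15·7 = 105 and sum -38: that's -35 and -3.
Split the middle term: 15c**2-35c - 3c+7 = 5c(3c-7) - (3c-7).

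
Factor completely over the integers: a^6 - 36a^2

a^2(a^2 + 6)(a^2 - 6)

Every term has a factor of a^2; factoring it out leaves a^4 - 36.
Recognize a difference of squares with the parts a^2 and 6.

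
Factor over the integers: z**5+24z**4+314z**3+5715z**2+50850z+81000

(z+12)(z+15)(z+2)(z**2−5z+225)

By the rational root theorem, z = −15 is a root, giving the factor (z+15) and quotient z**4+9z**3+179z**2+3030z+5400.
Next, z = −12 is a root, giving the factor (z+12) and quotient z**3−3z**2+215z+450.
Continuing, z = −2 is a root, giving the factor (z+2) and quotient z**2−5z+225.
The quadratic z**2−5z+225 has discriminant −875 < 0 and is irreducible over ℤ.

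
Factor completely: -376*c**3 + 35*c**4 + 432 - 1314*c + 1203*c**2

(5*c - 3)*(7*c - 8)*(c - 3)*(c - 6)

By the rational root theorem, c = 3/5 is a root, so (5*c - 3) divides it; the quotient is 7*c**3 - 71*c**2 + 198*c - 144.
Next, c = 6 is a root, so (c - 6) is a factor; dividing leaves 7*c**2 - 29*c + 24.
The remaining quadratic factors as (7*c - 8)(c - 3).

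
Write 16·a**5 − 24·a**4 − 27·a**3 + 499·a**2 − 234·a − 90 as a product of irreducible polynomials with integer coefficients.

(4·a + 1)·(4·a − 3)·(a + 3)·(a**2 − 4·a + 10)

By the rational root theorem, a = −1/4 is a root, so (4·a + 1) divides it; the quotient is 4·a**4 − 7·a**3 − 5·a**2 + 126·a − 90.
Next, a = −3 is a root, so (a + 3) is a factor; dividing leaves 4·a**3 − 19·a**2 + 52·a − 30.
Next, a = 3/4 is a root, so (4·a − 3) divides it; the quotient is a**2 − 4·a + 10.
The quadratic a**2 − 4·a + 10 has discriminant −24 < 0 and is irreducible over ℤ.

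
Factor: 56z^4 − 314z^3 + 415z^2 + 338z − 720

(2z − 5)(4z − 9)(7z + 8)(z − 2)

Trying the rational-root candidates, z = 2 is a root, giving the factor (z − 2) and quotient 56z^3 − 202z^2 + 11z + 360.
Next, z = 5/2 is a root, so (2z − 5) divides it; the quotient is 28z^2 − 31z − 72.
The remaining quadratic factors as (7z + 8)(4z − 9).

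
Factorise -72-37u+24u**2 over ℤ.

Need a pair with product 24·(-72) = -1728 and sum -37: that's 27 and -64.
Split the middle term: 24u**2+27u - 64u-72 = 3u(8u+9) - 8(8u+9).

(3u-8)(8u+9)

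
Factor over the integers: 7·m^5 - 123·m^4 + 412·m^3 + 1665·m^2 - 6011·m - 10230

(7·m + 10)·(m + 3)·(m - 11)·(m^2 - 11·m + 31)

By the rational root theorem, m = 11 is a root, so (m - 11) divides it; the quotient is 7·m^4 - 46·m^3 - 94·m^2 + 631·m + 930.
Continuing, m = -3 is a root, so (m + 3) is a factor; dividing leaves 7·m^3 - 67·m^2 + 107·m + 310.
Then m = -10/7 is a root, so (7·m + 10) is a factor; dividing leaves m^2 - 11·m + 31.
The quadratic m^2 - 11·m + 31 has discriminant -3 < 0 and is irreducible over ℤ.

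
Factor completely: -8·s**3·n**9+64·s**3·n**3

-8·n**3·s**3·(n**2-2)·(n**4+2·n**2+4)

Factor out 8·s**3·n**3 first: what remains is -n**6+8.
Recognize a difference of cubes with the parts 2 and n**2.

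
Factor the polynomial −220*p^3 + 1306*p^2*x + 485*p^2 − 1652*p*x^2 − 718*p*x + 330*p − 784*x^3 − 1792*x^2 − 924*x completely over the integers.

Group: 11*p*(−20*p^2 + 126*p*x + 55*p − 196*x^2 − 154*x) + (4*x + 6)*(−20*p^2 + 126*p*x + 55*p − 196*x^2 − 154*x); both groups contain (−20*p^2 + 126*p*x + 55*p − 196*x^2 − 154*x), so (11*p + 4*x + 6) is a factor with cofactor −20*p^2 + 126*p*x + 55*p − 196*x^2 − 154*x.
The cofactor groups again: −20*p^2 + 126*p*x + 55*p − 196*x^2 − 154*x = −5*p*(4*p − 14*x − 11) + 14*x*(4*p − 14*x − 11); both groups contain (4*p − 14*x − 11), giving −(5*p − 14*x)*(4*p − 14*x − 11).

−(11*p + 4*x + 6)*(4*p − 14*x − 11)*(5*p − 14*x)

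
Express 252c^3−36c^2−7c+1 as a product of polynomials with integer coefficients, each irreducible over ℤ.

Testing divisors of the constant over divisors of the leading coefficient, c = 1/6 is a root, giving the factor (6c−1) and quotient 42c^2+c−1.
The remaining quadratic factors as (6c+1)(7c−1).

(6c+1)(6c−1)(7c−1)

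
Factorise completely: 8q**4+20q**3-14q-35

Group as (8q**4-14q) + (20q**3-35) = 2q(4q**3-7) + 5(4q**3-7).
Both groups share the factor (4q**3-7).

(2q+5)(4q**3-7)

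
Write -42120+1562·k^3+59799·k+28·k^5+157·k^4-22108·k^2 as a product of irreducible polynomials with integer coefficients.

(4·k-13)·(7·k-8)·(k-3)·(k^2+13·k+135)

By the rational root theorem, k = 3 is a root, so (k-3) is a factor; dividing leaves 28·k^4+241·k^3+2285·k^2-15253·k+14040.
Then k = 13/4 is a root, so (4·k-13) is a factor; dividing leaves 7·k^3+83·k^2+841·k-1080.
Then k = 8/7 is a root, giving the factor (7·k-8) and quotient k^2+13·k+135.
The quadratic k^2+13·k+135 has discriminant -371 < 0 and is irreducible over ℤ.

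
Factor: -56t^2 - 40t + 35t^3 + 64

Group as (35t^3 - 40t) + (-56t^2 + 64) = 5t(7t^2 - 8) - 8(7t^2 - 8).
Both groups share the factor (7t^2 - 8).

(5t - 8)(7t^2 - 8)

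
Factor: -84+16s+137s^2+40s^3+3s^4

Among the possible rational roots, s = -7 is a root, so (s+7) is a factor; dividing leaves 3s^3+19s^2+4s-12.
Continuing, s = 2/3 is a root, so (3s-2) is a factor; dividing leaves s^2+7s+6.
The remaining quadratic factors as (s+6)(s+1).

(3s-2)(s+1)(s+6)(s+7)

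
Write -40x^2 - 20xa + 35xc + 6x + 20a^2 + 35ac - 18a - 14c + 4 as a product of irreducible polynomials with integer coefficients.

-(8x - 4a - 7c + 2)(5x + 5a - 2)

Group: -5x(8x - 4a - 7c + 2) + (-5a + 2)(8x - 4a - 7c + 2); both groups contain (8x - 4a - 7c + 2).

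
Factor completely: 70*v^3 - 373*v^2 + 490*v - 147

(2*v - 7)*(5*v - 7)*(7*v - 3)

Testing divisors of the constant over divisors of the leading coefficient, v = 3/7 is a root, so (7*v - 3) divides it; the quotient is 10*v^2 - 49*v + 49.
The remaining quadratic factors as (5*v - 7)(2*v - 7).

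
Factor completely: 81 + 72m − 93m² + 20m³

By the rational root theorem, m = −3/5 is a root, giving the factor (5m + 3) and quotient 4m² − 21m + 27.
The remaining quadratic factors as (4m − 9)(m − 3).

(4m − 9)(5m + 3)(m − 3)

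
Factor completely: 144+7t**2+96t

Need a pair with product 7·144 = 1008 and sum 96: that's 12 and 84.
Split the middle term: 7t**2+12t + 84t+144 = t(7t+12) + 12(7t+12).

(7t+12)(t+12)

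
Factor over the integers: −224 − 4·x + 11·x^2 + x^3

Trying the rational-root candidates, x = 4 is a root, giving the factor (x − 4) and quotient x^2 + 15·x + 56.
The remaining quadratic factors as (x + 7)(x + 8).

(x + 7)·(x + 8)·(x − 4)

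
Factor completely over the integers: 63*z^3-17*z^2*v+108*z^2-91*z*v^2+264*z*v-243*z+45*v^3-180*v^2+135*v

Group: 7*z*(9*z^2-14*z*v+27*z+5*v^2-15*v) + (9*v-9)*(9*z^2-14*z*v+27*z+5*v^2-15*v); both groups contain (9*z^2-14*z*v+27*z+5*v^2-15*v), so (7*z+9*v-9) is a factor with cofactor 9*z^2-14*z*v+27*z+5*v^2-15*v.
The cofactor groups again: 9*z^2-14*z*v+27*z+5*v^2-15*v = z*(9*z-5*v) + (-v+3)*(9*z-5*v); both groups contain (9*z-5*v), giving (z-v+3)*(9*z-5*v).

(9*z-5*v)*(z-v+3)*(7*z+9*v-9)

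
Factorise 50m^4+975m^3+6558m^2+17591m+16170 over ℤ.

(2m+15)(5m+11)(5m+14)(m+7)

Trying the rational-root candidates, m = -7 is a root, so (m+7) divides it; the quotient is 50m^3+625m^2+2183m+2310.
Next, m = -14/5 is a root, so (5m+14) divides it; the quotient is 10m^2+97m+165.
The remaining quadratic factors as (2m+15)(5m+11).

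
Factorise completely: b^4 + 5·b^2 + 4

(b^2 + 1)·(b^2 + 4)

Substitute u = b^2 to get a quadratic in u, then factor.
b^2 + 4 is irreducible over ℤ (sum of squares).
b^2 + 1 is irreducible over ℤ (sum of squares).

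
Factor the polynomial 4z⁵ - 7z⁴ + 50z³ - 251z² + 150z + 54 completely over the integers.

(4z + 1)(z - 1)(z - 3)(z² + 2z + 18)

By the rational root theorem, z = -1/4 is a root, so (4z + 1) divides it; the quotient is z⁴ - 2z³ + 13z² - 66z + 54.
Next, z = 3 is a root, so (z - 3) is a factor; dividing leaves z³ + z² + 16z - 18.
Next, z = 1 is a root, so (z - 1) divides it; the quotient is z² + 2z + 18.
The quadratic z² + 2z + 18 has discriminant -68 < 0 and is irreducible over ℤ.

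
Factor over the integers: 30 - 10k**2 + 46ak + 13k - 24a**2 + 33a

Group: -8a(3a - 5k - 6) + (2k - 5)(3a - 5k - 6); both groups contain (3a - 5k - 6).

-(3a - 5k - 6)(8a - 2k + 5)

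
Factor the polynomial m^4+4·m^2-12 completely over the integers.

(m^2+6)·(m^2-2)

Substitute u = m^2 to get a quadratic in u, then factor.
m^2-2 is irreducible over ℤ (2 is not a perfect square).
m^2+6 is irreducible over ℤ (always positive, so no real roots).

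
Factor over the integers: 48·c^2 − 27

Pull out the common factor 3; 16·c^2 − 9 is a difference of squares.

3·(4·c + 3)·(4·c − 3)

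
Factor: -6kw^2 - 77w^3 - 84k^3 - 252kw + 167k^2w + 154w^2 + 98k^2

-(12k + 7w - 14)(7k - 11w)(k - w)

Group: 7k(-12k^2 + 5kw + 14k + 7w^2 - 14w) - 11w(-12k^2 + 5kw + 14k + 7w^2 - 14w); both groups contain (-12k^2 + 5kw + 14k + 7w^2 - 14w), so (7k - 11w) is a factor with cofactor -12k^2 + 5kw + 14k + 7w^2 - 14w.
The cofactor groups again: -12k^2 + 5kw + 14k + 7w^2 - 14w = -k(12k + 7w - 14) + w(12k + 7w - 14); both groups contain (12k + 7w - 14), giving -(k - w)(12k + 7w - 14).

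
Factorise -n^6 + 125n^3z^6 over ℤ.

-n^3(n - 5z^2)(n^2 + 5nz^2 + 25z^4)

Every term has a factor of n^3; factoring it out leaves -n^3 + 125z^6.
Recognize a difference of cubes with the parts 5z^2 and n.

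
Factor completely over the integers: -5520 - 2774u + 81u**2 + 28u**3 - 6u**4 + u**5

Testing divisors of the constant over divisors of the leading coefficient, u = -2 is a root, so (u + 2) divides it; the quotient is u**4 - 8u**3 + 44u**2 - 7u - 2760.
Next, u = 8 is a root, giving the factor (u - 8) and quotient u**3 + 44u + 345.
Continuing, u = -5 is a root, giving the factor (u + 5) and quotient u**2 - 5u + 69.
The quadratic u**2 - 5u + 69 has discriminant -251 < 0 and is irreducible over ℤ.

(u + 2)(u + 5)(u - 8)(u**2 - 5u + 69)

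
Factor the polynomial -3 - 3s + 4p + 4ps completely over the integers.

Group as (4ps + 4p) + (-3s - 3) = 4p(s + 1) - 3(s + 1).
Both groups share the factor (s + 1).

(4p - 3)(s + 1)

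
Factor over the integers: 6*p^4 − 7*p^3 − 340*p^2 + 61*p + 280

(6*p + 5)*(p + 7)*(p − 1)*(p − 8)

Among the possible rational roots, p = −7 is a root, giving the factor (p + 7) and quotient 6*p^3 − 49*p^2 + 3*p + 40.
Continuing, p = 1 is a root, so (p − 1) divides it; the quotient is 6*p^2 − 43*p − 40.
The remaining quadratic factors as (6*p + 5)(p − 8).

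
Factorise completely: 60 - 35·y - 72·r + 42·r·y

Group as (42·r·y - 72·r) + (-35·y + 60) = 6·r·(7·y - 12) - 5·(7·y - 12).
Both groups share the factor (7·y - 12).

(6·r - 5)·(7·y - 12)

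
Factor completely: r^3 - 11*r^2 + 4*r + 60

(r + 2)*(r - 10)*(r - 3)

Trying the rational-root candidates, r = 3 is a root, so (r - 3) is a factor; dividing leaves r^2 - 8*r - 20.
The remaining quadratic factors as (r + 2)(r - 10).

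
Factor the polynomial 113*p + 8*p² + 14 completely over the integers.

(8*p + 1)*(p + 14)

Need a pair with product 8·14 = 112 and sum 113: that's 1 and 112.
Split the middle term: 8*p² + p + 112*p + 14 = p*(8*p + 1) + 14*(8*p + 1).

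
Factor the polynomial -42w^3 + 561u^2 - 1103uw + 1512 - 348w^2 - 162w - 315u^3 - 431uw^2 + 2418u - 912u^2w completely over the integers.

Group: 7u(-45u^2 - 111uw + 138u - 14w^2 - 74w + 168) + (3w + 9)(-45u^2 - 111uw + 138u - 14w^2 - 74w + 168); both groups contain (-45u^2 - 111uw + 138u - 14w^2 - 74w + 168), so (7u + 3w + 9) is a factor with cofactor -45u^2 - 111uw + 138u - 14w^2 - 74w + 168.
The cofactor groups again: -45u^2 - 111uw + 138u - 14w^2 - 74w + 168 = -3u(15u + 2w + 14) + (-7w + 12)(15u + 2w + 14); both groups contain (15u + 2w + 14), giving -(3u + 7w - 12)(15u + 2w + 14).

-(15u + 2w + 14)(3u + 7w - 12)(7u + 3w + 9)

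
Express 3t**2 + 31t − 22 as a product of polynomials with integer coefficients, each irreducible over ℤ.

(3t − 2)(t + 11)

Need a pair with product 3·(−22) = −66 and sum 31: that's 33 and −2.
Split the middle term: 3t**2 + 33t − 2t − 22 = 3t(t + 11) − 2(t + 11).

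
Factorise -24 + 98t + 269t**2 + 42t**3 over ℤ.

(6t - 1)(7t + 4)(t + 6)

Trying the rational-root candidates, t = -6 is a root, giving the factor (t + 6) and quotient 42t**2 + 17t - 4.
The remaining quadratic factors as (6t - 1)(7t + 4).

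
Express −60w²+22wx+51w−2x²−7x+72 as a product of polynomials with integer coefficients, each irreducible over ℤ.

Group: −5w(12w−2x+9) + (x+8)(12w−2x+9); both groups contain (12w−2x+9).

−(12w−2x+9)(5w−x−8)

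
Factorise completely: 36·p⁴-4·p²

4·p²·(3·p+1)·(3·p-1)

Factor out 4·p² first: what remains is 9·p²-1.
Recognize a difference of squares with the parts 3·p and 1.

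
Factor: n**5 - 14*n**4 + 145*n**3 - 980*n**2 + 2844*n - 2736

Testing divisors of the constant over divisors of the leading coefficient, n = 6 is a root, giving the factor (n - 6) and quotient n**4 - 8*n**3 + 97*n**2 - 398*n + 456.
Then n = 3 is a root, so (n - 3) is a factor; dividing leaves n**3 - 5*n**2 + 82*n - 152.
Continuing, n = 2 is a root, so (n - 2) divides it; the quotient is n**2 - 3*n + 76.
The quadratic n**2 - 3*n + 76 has discriminant -295 < 0 and is irreducible over ℤ.

(n - 2)*(n - 3)*(n - 6)*(n**2 - 3*n + 76)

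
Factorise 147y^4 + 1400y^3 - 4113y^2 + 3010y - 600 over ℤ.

By the rational root theorem, y = 1/3 is a root, so (3y - 1) is a factor; dividing leaves 49y^3 + 483y^2 - 1210y + 600.
Then y = -12 is a root, giving the factor (y + 12) and quotient 49y^2 - 105y + 50.
The remaining quadratic factors as (7y - 10)(7y - 5).

(3y - 1)(7y - 10)(7y - 5)(y + 12)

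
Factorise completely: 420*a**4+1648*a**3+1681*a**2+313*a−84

By the rational root theorem, a = 1/7 is a root, giving the factor (7*a−1) and quotient 60*a**3+244*a**2+275*a+84.
Next, a = −12/5 is a root, so (5*a+12) is a factor; dividing leaves 12*a**2+20*a+7.
The remaining quadratic factors as (6*a+7)(2*a+1).

(2*a+1)*(5*a+12)*(6*a+7)*(7*a−1)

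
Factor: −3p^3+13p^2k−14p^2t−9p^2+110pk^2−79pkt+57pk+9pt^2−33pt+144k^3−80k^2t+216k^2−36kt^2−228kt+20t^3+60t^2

Group: p(−3p^2−14pk+pt−9p−16k^2−24k+4t^2+12t) + (−9k+5t)(−3p^2−14pk+pt−9p−16k^2−24k+4t^2+12t); both groups contain (−3p^2−14pk+pt−9p−16k^2−24k+4t^2+12t), so (p−9k+5t) is a factor with cofactor −3p^2−14pk+pt−9p−16k^2−24k+4t^2+12t.
The cofactor groups again: −3p^2−14pk+pt−9p−16k^2−24k+4t^2+12t = −3p(p+2k+t+3) + (−8k+4t)(p+2k+t+3); both groups contain (p+2k+t+3), giving −(3p+8k−4t)(p+2k+t+3).

−(p−9k+5t)(p+2k+t+3)(3p+8k−4t)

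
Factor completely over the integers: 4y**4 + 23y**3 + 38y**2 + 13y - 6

By the rational root theorem, y = -3 is a root, giving the factor (y + 3) and quotient 4y**3 + 11y**2 + 5y - 2.
Then y = -1 is a root, so (y + 1) divides it; the quotient is 4y**2 + 7y - 2.
The remaining quadratic factors as (y + 2)(4y - 1).

(4y - 1)(y + 1)(y + 2)(y + 3)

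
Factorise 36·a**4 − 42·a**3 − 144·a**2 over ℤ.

6·a**2·(2·a + 3)·(3·a − 8)

Pull out the common factor 6·a**2, then factor the remaining trinomial.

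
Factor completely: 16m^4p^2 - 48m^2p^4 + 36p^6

4p^2(2m^2 - 3p^2)^2

Every term has a factor of 4p^2; factoring it out leaves 4m^4 - 12m^2p^2 + 9p^4.
Recognize a perfect-square trinomial with the parts 3p^2 and 2m^2.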